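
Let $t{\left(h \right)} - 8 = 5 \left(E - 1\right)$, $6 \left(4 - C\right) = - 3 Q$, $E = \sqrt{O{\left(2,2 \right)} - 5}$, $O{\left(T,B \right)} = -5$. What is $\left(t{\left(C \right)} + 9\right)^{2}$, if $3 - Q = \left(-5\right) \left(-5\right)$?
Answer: $-106 + 120 i \sqrt{10} \approx -106.0 + 379.47 i$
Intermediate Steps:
$Q = -22$ ($Q = 3 - \left(-5\right) \left(-5\right) = 3 - 25 = -22$)
$E = i \sqrt{10}$ ($E = \sqrt{-5 - 5} = \sqrt{-10} = i \sqrt{10} \approx 3.1623 i$)
$C = -7$ ($C = 4 - \frac{\left(-3\right) \left(-22\right)}{6} = 4 - 11 = -7$)
$t{\left(h \right)} = 3 + 5 i \sqrt{10}$ ($t{\left(h \right)} = 8 + 5 \left(i \sqrt{10} - 1\right) = 8 + 5 \left(-1 + i \sqrt{10}\right) = 8 - \left(5 - 5 i \sqrt{10}\right) = 3 + 5 i \sqrt{10}$)
$\left(t{\left(C \right)} + 9\right)^{2} = \left(\left(3 + 5 i \sqrt{10}\right) + 9\right)^{2} = \left(12 + 5 i \sqrt{10}\right)^{2}$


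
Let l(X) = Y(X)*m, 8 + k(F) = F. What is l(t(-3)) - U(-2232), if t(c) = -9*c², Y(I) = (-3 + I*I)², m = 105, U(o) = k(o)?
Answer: 4515775460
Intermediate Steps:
k(F) = -8 + F
U(o) = -8 + o
Y(I) = (-3 + I²)²
l(X) = 105*(-3 + X²)² (l(X) = (-3 + X²)²*105 = 105*(-3 + X²)²)
l(t(-3)) - U(-2232) = 105*(-3 + (-9*(-3)²)²)² - (-8 - 2232) = 105*(-3 + (-9*9)²)² - 1*(-2240) = 105*(-3 + (-81)²)² + 2240 = 105*(-3 + 6561)² + 2240 = 105*6558² + 2240 = 105*43007364 + 2240 = 4515773220 + 2240 = 4515775460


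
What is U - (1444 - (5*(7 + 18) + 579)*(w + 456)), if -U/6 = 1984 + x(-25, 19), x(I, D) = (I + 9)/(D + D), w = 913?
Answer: 18058180/19 ≈ 9.5043e+5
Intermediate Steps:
x(I, D) = (9 + I)/(2*D) (x(I, D) = (9 + I)/((2*D)) = (9 + I)*(1/(2*D)) = (9 + I)/(2*D))
U = -226128/19 (U = -6*(1984 + (1/2)*(9 - 25)/19) = -6*(1984 + (1/2)*(1/19)*(-16)) = -6*(1984 - 8/19) = -6*37688/19 = -226128/19 ≈ -11901.)
U - (1444 - (5*(7 + 18) + 579)*(w + 456)) = -226128/19 - (1444 - (5*(7 + 18) + 579)*(913 + 456)) = -226128/19 - (1444 - (5*25 + 579)*1369) = -226128/19 - (1444 - (125 + 579)*1369) = -226128/19 - (1444 - 704*1369) = -226128/19 - (1444 - 1*963776) = -226128/19 - (1444 - 963776) = -226128/19 - 1*(-962332) = -226128/19 + 962332 = 18058180/19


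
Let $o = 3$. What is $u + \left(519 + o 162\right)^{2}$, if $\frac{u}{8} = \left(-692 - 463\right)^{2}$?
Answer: $11682225$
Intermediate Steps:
$u = 10672200$ ($u = 8 \left(-692 - 463\right)^{2} = 8 \left(-1155\right)^{2} = 8 \cdot 1334025 = 10672200$)
$u + \left(519 + o 162\right)^{2} = 10672200 + \left(519 + 3 \cdot 162\right)^{2} = 10672200 + \left(519 + 486\right)^{2} = 10672200 + 1005^{2} = 10672200 + 1010025 = 11682225$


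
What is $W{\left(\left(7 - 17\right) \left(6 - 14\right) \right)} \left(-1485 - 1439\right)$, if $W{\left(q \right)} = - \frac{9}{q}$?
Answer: $\frac{6579}{20} \approx 328.95$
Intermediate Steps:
$W{\left(\left(7 - 17\right) \left(6 - 14\right) \right)} \left(-1485 - 1439\right) = - \frac{9}{\left(7 - 17\right) \left(6 - 14\right)} \left(-1485 - 1439\right) = - \frac{9}{\left(-10\right) \left(-8\right)} \left(-2924\right) = - \frac{9}{80} \left(-2924\right) = \left(-9\right) \frac{1}{80} \left(-2924\right) = \left(- \frac{9}{80}\right) \left(-2924\right) = \frac{6579}{20}$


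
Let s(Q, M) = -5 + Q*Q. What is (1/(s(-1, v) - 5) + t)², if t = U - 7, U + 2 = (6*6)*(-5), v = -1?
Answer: 2896804/81 ≈ 35763.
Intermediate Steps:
U = -182 (U = -2 + (6*6)*(-5) = -2 + 36*(-5) = -2 - 180 = -182)
s(Q, M) = -5 + Q²
t = -189 (t = -182 - 7 = -189)
(1/(s(-1, v) - 5) + t)² = (1/((-5 + (-1)²) - 5) - 189)² = (1/((-5 + 1) - 5) - 189)² = (1/(-4 - 5) - 189)² = (1/(-9) - 189)² = (-⅑ - 189)² = (-1702/9)² = 2896804/81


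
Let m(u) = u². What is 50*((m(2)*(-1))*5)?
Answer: -1000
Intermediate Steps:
50*((m(2)*(-1))*5) = 50*((2²*(-1))*5) = 50*((4*(-1))*5) = 50*(-4*5) = 50*(-20) = -1000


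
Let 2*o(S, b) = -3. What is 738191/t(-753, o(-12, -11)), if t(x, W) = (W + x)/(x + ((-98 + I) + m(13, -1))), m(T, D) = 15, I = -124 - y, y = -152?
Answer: 1192916656/1509 ≈ 7.9054e+5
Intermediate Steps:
o(S, b) = -3/2 (o(S, b) = (½)*(-3) = -3/2)
I = 28 (I = -124 - 1*(-152) = -124 + 152 = 28)
t(x, W) = (W + x)/(-55 + x) (t(x, W) = (W + x)/(x + ((-98 + 28) + 15)) = (W + x)/(x + (-70 + 15)) = (W + x)/(x - 55) = (W + x)/(-55 + x))
738191/t(-753, o(-12, -11)) = 738191/(((-3/2 - 753)/(-55 - 753))) = 738191/((-1509/2/(-808))) = 738191/((-1/808*(-1509/2))) = 738191/(1509/1616) = 738191*(1616/1509) = 1192916656/1509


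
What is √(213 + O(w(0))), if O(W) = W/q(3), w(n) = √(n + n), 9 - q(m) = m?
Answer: √213 ≈ 14.595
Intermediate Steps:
q(m) = 9 - m
w(n) = √2*√n (w(n) = √(2*n) = √2*√n)
O(W) = W/6 (O(W) = W/(9 - 1*3) = W/(9 - 3) = W/6)
√(213 + O(w(0))) = √(213 + (√2*√0)/6) = √(213 + (√2*0)/6) = √(213 + (⅙)*0) = √(213 + 0) = √213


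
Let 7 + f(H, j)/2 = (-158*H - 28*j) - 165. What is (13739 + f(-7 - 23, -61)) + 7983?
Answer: 34274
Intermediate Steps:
f(H, j) = -344 - 316*H - 56*j (f(H, j) = -14 + 2*((-158*H - 28*j) - 165) = -14 + 2*(-165 - 158*H - 28*j) = -14 + (-330 - 316*H - 56*j) = -344 - 316*H - 56*j)
(13739 + f(-7 - 23, -61)) + 7983 = (13739 + (-344 - 316*(-7 - 23) - 56*(-61))) + 7983 = (13739 + (-344 - 316*(-30) + 3416)) + 7983 = (13739 + (-344 + 9480 + 3416)) + 7983 = (13739 + 12552) + 7983 = 26291 + 7983 = 34274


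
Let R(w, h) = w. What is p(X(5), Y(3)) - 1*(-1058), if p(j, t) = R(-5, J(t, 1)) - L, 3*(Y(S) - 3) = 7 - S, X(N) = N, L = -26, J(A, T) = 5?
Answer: 1079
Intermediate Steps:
Y(S) = 16/3 - S/3 (Y(S) = 3 + (7 - S)/3 = 3 + (7/3 - S/3) = 16/3 - S/3)
p(j, t) = 21 (p(j, t) = -5 - 1*(-26) = -5 + 26 = 21)
p(X(5), Y(3)) - 1*(-1058) = 21 - 1*(-1058) = 21 + 1058 = 1079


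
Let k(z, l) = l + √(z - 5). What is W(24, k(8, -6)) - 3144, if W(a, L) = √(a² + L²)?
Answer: -3144 + √(615 - 12*√3) ≈ -3119.6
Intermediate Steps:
k(z, l) = l + √(-5 + z)
W(a, L) = √(L² + a²)
W(24, k(8, -6)) - 3144 = √((-6 + √(-5 + 8))² + 24²) - 3144 = √((-6 + √3)² + 576) - 3144 = √(576 + (-6 + √3)²) - 3144 = -3144 + √(576 + (-6 + √3)²)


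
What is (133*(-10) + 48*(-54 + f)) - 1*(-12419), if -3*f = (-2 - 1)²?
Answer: 8353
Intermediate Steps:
f = -3 (f = -(-2 - 1)²/3 = -⅓*(-3)² = -⅓*9 = -3)
(133*(-10) + 48*(-54 + f)) - 1*(-12419) = (133*(-10) + 48*(-54 - 3)) - 1*(-12419) = (-1330 + 48*(-57)) + 12419 = (-1330 - 2736) + 12419 = -4066 + 12419 = 8353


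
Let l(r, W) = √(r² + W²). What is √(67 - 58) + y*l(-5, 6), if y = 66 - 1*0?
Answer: 3 + 66*√61 ≈ 518.48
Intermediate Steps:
y = 66 (y = 66 + 0 = 66)
l(r, W) = √(W² + r²)
√(67 - 58) + y*l(-5, 6) = √(67 - 58) + 66*√(6² + (-5)²) = √9 + 66*√(36 + 25) = 3 + 66*√61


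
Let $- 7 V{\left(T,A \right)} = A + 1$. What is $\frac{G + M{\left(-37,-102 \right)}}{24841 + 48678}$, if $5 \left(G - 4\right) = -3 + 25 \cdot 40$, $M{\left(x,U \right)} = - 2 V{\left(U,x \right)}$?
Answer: $\frac{6759}{2573165} \approx 0.0026267$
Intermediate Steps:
$V{\left(T,A \right)} = - \frac{1}{7} - \frac{A}{7}$ ($V{\left(T,A \right)} = - \frac{A + 1}{7} = - \frac{1 + A}{7} = - \frac{1}{7} - \frac{A}{7}$)
$M{\left(x,U \right)} = \frac{2}{7} + \frac{2 x}{7}$ ($M{\left(x,U \right)} = - 2 \left(- \frac{1}{7} - \frac{x}{7}\right) = \frac{2}{7} + \frac{2 x}{7}$)
$G = \frac{1017}{5}$ ($G = 4 + \frac{-3 + 25 \cdot 40}{5} = 4 + \frac{-3 + 1000}{5} = 4 + \frac{1}{5} \cdot 997 = 4 + \frac{997}{5} = \frac{1017}{5} \approx 203.4$)
$\frac{G + M{\left(-37,-102 \right)}}{24841 + 48678} = \frac{\frac{1017}{5} + \left(\frac{2}{7} + \frac{2}{7} \left(-37\right)\right)}{24841 + 48678} = \frac{\frac{1017}{5} + \left(\frac{2}{7} - \frac{74}{7}\right)}{73519} = \left(\frac{1017}{5} - \frac{72}{7}\right) \frac{1}{73519} = \frac{6759}{35} \cdot \frac{1}{73519} = \frac{6759}{2573165}$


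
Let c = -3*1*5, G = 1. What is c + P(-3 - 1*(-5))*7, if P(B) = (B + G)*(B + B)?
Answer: 69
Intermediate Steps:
P(B) = 2*B*(1 + B) (P(B) = (B + 1)*(B + B) = (1 + B)*(2*B) = 2*B*(1 + B))
c = -15 (c = -3*5 = -15)
c + P(-3 - 1*(-5))*7 = -15 + (2*(-3 - 1*(-5))*(1 + (-3 - 1*(-5))))*7 = -15 + (2*(-3 + 5)*(1 + (-3 + 5)))*7 = -15 + (2*2*(1 + 2))*7 = -15 + (2*2*3)*7 = -15 + 12*7 = -15 + 84 = 69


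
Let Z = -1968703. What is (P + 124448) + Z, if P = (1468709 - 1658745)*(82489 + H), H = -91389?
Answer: 1689476145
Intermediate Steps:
P = 1691320400 (P = (1468709 - 1658745)*(82489 - 91389) = -190036*(-8900) = 1691320400)
(P + 124448) + Z = (1691320400 + 124448) - 1968703 = 1691444848 - 1968703 = 1689476145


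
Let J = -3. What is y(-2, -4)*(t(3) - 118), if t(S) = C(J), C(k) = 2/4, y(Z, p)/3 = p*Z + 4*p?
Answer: 2820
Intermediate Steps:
y(Z, p) = 12*p + 3*Z*p (y(Z, p) = 3*(p*Z + 4*p) = 3*(Z*p + 4*p) = 3*(4*p + Z*p) = 12*p + 3*Z*p)
C(k) = 1/2 (C(k) = 2*(1/4) = 1/2)
t(S) = 1/2
y(-2, -4)*(t(3) - 118) = (3*(-4)*(4 - 2))*(1/2 - 118) = (3*(-4)*2)*(-235/2) = -24*(-235/2) = 2820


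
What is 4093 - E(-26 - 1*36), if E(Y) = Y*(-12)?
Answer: 3349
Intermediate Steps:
E(Y) = -12*Y
4093 - E(-26 - 1*36) = 4093 - (-12)*(-26 - 1*36) = 4093 - (-12)*(-26 - 36) = 4093 - (-12)*(-62) = 4093 - 1*744 = 4093 - 744 = 3349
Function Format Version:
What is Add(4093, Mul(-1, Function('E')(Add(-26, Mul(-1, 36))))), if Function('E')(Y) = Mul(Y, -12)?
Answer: 3349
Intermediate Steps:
Function('E')(Y) = Mul(-12, Y)
Add(4093, Mul(-1, Function('E')(Add(-26, Mul(-1, 36))))) = Add(4093, Mul(-1, Mul(-12, Add(-26, Mul(-1, 36))))) = Add(4093, Mul(-1, Mul(-12, Add(-26, -36)))) = Add(4093, Mul(-1, Mul(-12, -62))) = Add(4093, Mul(-1, 744)) = Add(4093, -744) = 3349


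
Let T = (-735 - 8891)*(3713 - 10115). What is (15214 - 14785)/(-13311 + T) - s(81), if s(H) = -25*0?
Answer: 143/20537447 ≈ 6.9629e-6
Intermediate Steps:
T = 61625652 (T = -9626*(-6402) = 61625652)
s(H) = 0
(15214 - 14785)/(-13311 + T) - s(81) = (15214 - 14785)/(-13311 + 61625652) - 1*0 = 429/61612341 + 0 = 429*(1/61612341) + 0 = 143/20537447 + 0 = 143/20537447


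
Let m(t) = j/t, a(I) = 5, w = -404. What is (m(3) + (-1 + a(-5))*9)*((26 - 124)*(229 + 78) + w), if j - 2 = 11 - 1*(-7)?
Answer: -3902720/3 ≈ -1.3009e+6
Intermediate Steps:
j = 20 (j = 2 + (11 - 1*(-7)) = 2 + (11 + 7) = 2 + 18 = 20)
m(t) = 20/t
(m(3) + (-1 + a(-5))*9)*((26 - 124)*(229 + 78) + w) = (20/3 + (-1 + 5)*9)*((26 - 124)*(229 + 78) - 404) = (20*(⅓) + 4*9)*(-98*307 - 404) = (20/3 + 36)*(-30086 - 404) = (128/3)*(-30490) = -3902720/3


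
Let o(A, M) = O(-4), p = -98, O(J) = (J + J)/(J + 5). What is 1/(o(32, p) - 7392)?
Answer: -1/7400 ≈ -0.00013514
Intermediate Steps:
O(J) = 2*J/(5 + J) (O(J) = (2*J)/(5 + J) = 2*J/(5 + J))
o(A, M) = -8 (o(A, M) = 2*(-4)/(5 - 4) = 2*(-4)/1 = 2*(-4)*1 = -8)
1/(o(32, p) - 7392) = 1/(-8 - 7392) = 1/(-7400) = -1/7400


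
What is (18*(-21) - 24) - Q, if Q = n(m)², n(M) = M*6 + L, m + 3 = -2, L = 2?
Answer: -1186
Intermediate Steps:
m = -5 (m = -3 - 2 = -5)
n(M) = 2 + 6*M (n(M) = M*6 + 2 = 6*M + 2 = 2 + 6*M)
Q = 784 (Q = (2 + 6*(-5))² = (2 - 30)² = (-28)² = 784)
(18*(-21) - 24) - Q = (18*(-21) - 24) - 1*784 = (-378 - 24) - 784 = -402 - 784 = -1186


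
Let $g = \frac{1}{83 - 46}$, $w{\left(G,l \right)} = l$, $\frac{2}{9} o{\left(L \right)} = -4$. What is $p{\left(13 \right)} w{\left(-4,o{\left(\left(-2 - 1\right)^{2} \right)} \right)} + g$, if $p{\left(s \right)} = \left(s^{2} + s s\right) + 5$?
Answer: $- \frac{228437}{37} \approx -6174.0$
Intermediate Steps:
$p{\left(s \right)} = 5 + 2 s^{2}$ ($p{\left(s \right)} = \left(s^{2} + s^{2}\right) + 5 = 2 s^{2} + 5 = 5 + 2 s^{2}$)
$o{\left(L \right)} = -18$ ($o{\left(L \right)} = \frac{9}{2} \left(-4\right) = -18$)
$g = \frac{1}{37} \approx 0.027027$
$p{\left(13 \right)} w{\left(-4,o{\left(\left(-2 - 1\right)^{2} \right)} \right)} + g = \left(5 + 2 \cdot 13^{2}\right) \left(-18\right) + \frac{1}{37} = \left(5 + 2 \cdot 169\right) \left(-18\right) + \frac{1}{37} = \left(5 + 338\right) \left(-18\right) + \frac{1}{37} = 343 \left(-18\right) + \frac{1}{37} = -6174 + \frac{1}{37} = - \frac{228437}{37}$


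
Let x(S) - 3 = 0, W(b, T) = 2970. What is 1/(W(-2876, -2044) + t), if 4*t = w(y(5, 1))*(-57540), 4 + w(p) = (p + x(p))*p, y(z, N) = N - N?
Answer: 1/60510 ≈ 1.6526e-5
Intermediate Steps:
y(z, N) = 0
x(S) = 3 (x(S) = 3 + 0 = 3)
w(p) = -4 + p*(3 + p) (w(p) = -4 + (p + 3)*p = -4 + (3 + p)*p = -4 + p*(3 + p))
t = 57540 (t = ((-4 + 0² + 3*0)*(-57540))/4 = ((-4 + 0 + 0)*(-57540))/4 = (-4*(-57540))/4 = (¼)*230160 = 57540)
1/(W(-2876, -2044) + t) = 1/(2970 + 57540) = 1/60510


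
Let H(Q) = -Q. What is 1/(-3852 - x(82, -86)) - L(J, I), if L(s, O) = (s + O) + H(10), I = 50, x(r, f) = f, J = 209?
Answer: -937735/3766 ≈ -249.00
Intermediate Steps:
L(s, O) = -10 + O + s (L(s, O) = (s + O) - 1*10 = (O + s) - 10 = -10 + O + s)
1/(-3852 - x(82, -86)) - L(J, I) = 1/(-3852 - 1*(-86)) - (-10 + 50 + 209) = 1/(-3852 + 86) - 1*249 = 1/(-3766) - 249 = -1/3766 - 249 = -937735/3766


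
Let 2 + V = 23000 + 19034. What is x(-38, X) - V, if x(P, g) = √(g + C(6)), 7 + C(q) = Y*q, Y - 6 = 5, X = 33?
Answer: -42032 + 2*√23 ≈ -42022.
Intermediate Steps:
Y = 11 (Y = 6 + 5 = 11)
V = 42032 (V = -2 + (23000 + 19034) = -2 + 42034 = 42032)
C(q) = -7 + 11*q
x(P, g) = √(59 + g) (x(P, g) = √(g + (-7 + 11*6)) = √(g + (-7 + 66)) = √(g + 59) = √(59 + g))
x(-38, X) - V = √(59 + 33) - 1*42032 = √92 - 42032 = 2*√23 - 42032 = -42032 + 2*√23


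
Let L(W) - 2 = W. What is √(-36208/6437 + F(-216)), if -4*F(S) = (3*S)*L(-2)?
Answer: 4*I*√14566931/6437 ≈ 2.3717*I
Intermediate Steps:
L(W) = 2 + W
F(S) = 0 (F(S) = -3*S*(2 - 2)/4 = -3*S*0/4 = -¼*0 = 0)
√(-36208/6437 + F(-216)) = √(-36208/6437 + 0) = √(-36208/6437) = 4*I*√14566931/6437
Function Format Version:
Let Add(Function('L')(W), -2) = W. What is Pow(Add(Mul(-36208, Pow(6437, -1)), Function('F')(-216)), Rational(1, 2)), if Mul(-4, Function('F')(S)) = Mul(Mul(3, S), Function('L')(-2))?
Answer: Mul(Rational(4, 6437), I, Pow(14566931, Rational(1, 2))) ≈ Mul(2.3717, I)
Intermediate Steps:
Function('L')(W) = Add(2, W)
Function('F')(S) = 0 (Function('F')(S) = Mul(Rational(-1, 4), Mul(Mul(3, S), Add(2, -2))) = Mul(Rational(-1, 4), Mul(Mul(3, S), 0)) = Mul(Rational(-1, 4), 0) = 0)
Pow(Add(Mul(-36208, Pow(6437, -1)), Function('F')(-216)), Rational(1, 2)) = Pow(Add(Mul(-36208, Pow(6437, -1)), 0), Rational(1, 2)) = Pow(Add(Mul(-36208, Rational(1, 6437)), 0), Rational(1, 2)) = Pow(Add(Rational(-36208, 6437), 0), Rational(1, 2)) = Pow(Rational(-36208, 6437), Rational(1, 2)) = Mul(Rational(4, 6437), I, Pow(14566931, Rational(1, 2)))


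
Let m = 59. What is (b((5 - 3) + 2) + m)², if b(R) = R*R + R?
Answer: 6241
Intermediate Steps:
b(R) = R + R² (b(R) = R² + R = R + R²)
(b((5 - 3) + 2) + m)² = (((5 - 3) + 2)*(1 + ((5 - 3) + 2)) + 59)² = ((2 + 2)*(1 + (2 + 2)) + 59)² = (4*(1 + 4) + 59)² = (4*5 + 59)² = (20 + 59)² = 79² = 6241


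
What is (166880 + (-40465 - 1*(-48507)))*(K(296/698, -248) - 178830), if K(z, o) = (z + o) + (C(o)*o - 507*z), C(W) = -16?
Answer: -10703175964316/349 ≈ -3.0668e+10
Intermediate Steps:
K(z, o) = -506*z - 15*o (K(z, o) = (z + o) + (-16*o - 507*z) = (o + z) + (-507*z - 16*o) = -506*z - 15*o)
(166880 + (-40465 - 1*(-48507)))*(K(296/698, -248) - 178830) = (166880 + (-40465 - 1*(-48507)))*((-149776/698 - 15*(-248)) - 178830) = (166880 + (-40465 + 48507))*((-149776/698 + 3720) - 178830) = (166880 + 8042)*((-506*148/349 + 3720) - 178830) = 174922*((-74888/349 + 3720) - 178830) = 174922*(1223392/349 - 178830) = 174922*(-61188278/349) = -10703175964316/349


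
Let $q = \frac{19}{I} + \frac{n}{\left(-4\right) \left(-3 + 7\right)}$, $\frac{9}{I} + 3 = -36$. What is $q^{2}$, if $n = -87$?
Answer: $\frac{13623481}{2304} \approx 5913.0$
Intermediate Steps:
$I = - \frac{3}{13}$ ($I = \frac{9}{-3 - 36} = \frac{9}{-39} = 9 \left(- \frac{1}{39}\right) = - \frac{3}{13} \approx -0.23077$)
$q = - \frac{3691}{48}$ ($q = \frac{19}{- \frac{3}{13}} - \frac{87}{\left(-4\right) \left(-3 + 7\right)} = 19 \left(- \frac{13}{3}\right) - \frac{87}{\left(-4\right) 4} = - \frac{247}{3} - \frac{87}{-16} = - \frac{247}{3} - - \frac{87}{16} = - \frac{247}{3} + \frac{87}{16} = - \frac{3691}{48} \approx -76.896$)
$q^{2} = \left(- \frac{3691}{48}\right)^{2} = \frac{13623481}{2304}$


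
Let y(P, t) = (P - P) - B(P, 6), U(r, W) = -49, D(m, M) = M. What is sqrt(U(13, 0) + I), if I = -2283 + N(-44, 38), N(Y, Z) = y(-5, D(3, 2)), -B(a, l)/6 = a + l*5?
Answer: I*sqrt(2182) ≈ 46.712*I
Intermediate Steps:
B(a, l) = -30*l - 6*a (B(a, l) = -6*(a + l*5) = -6*(a + 5*l) = -30*l - 6*a)
y(P, t) = 180 + 6*P (y(P, t) = (P - P) - (-30*6 - 6*P) = 0 - (-180 - 6*P) = 0 + (180 + 6*P) = 180 + 6*P)
N(Y, Z) = 150 (N(Y, Z) = 180 + 6*(-5) = 180 - 30 = 150)
I = -2133 (I = -2283 + 150 = -2133)
sqrt(U(13, 0) + I) = sqrt(-49 - 2133) = sqrt(-2182) = I*sqrt(2182)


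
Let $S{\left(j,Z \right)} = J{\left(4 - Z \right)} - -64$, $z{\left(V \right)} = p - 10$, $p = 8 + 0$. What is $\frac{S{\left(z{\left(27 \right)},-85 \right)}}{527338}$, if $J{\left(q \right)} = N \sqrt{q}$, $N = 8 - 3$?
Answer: $\frac{32}{263669} + \frac{5 \sqrt{89}}{527338} \approx 0.00021081$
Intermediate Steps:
$p = 8$
$N = 5$ ($N = 8 - 3 = 5$)
$J{\left(q \right)} = 5 \sqrt{q}$
$z{\left(V \right)} = -2$ ($z{\left(V \right)} = 8 - 10 = -2$)
$S{\left(j,Z \right)} = 64 + 5 \sqrt{4 - Z}$ ($S{\left(j,Z \right)} = 5 \sqrt{4 - Z} - -64 = 5 \sqrt{4 - Z} + 64 = 64 + 5 \sqrt{4 - Z}$)
$\frac{S{\left(z{\left(27 \right)},-85 \right)}}{527338} = \frac{64 + 5 \sqrt{4 - -85}}{527338} = \left(64 + 5 \sqrt{4 + 85}\right) \frac{1}{527338} = \left(64 + 5 \sqrt{89}\right) \frac{1}{527338} = \frac{32}{263669} + \frac{5 \sqrt{89}}{527338}$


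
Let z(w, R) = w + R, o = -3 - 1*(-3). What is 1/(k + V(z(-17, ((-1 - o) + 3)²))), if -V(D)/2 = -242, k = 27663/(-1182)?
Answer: 394/181475 ≈ 0.0021711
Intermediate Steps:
o = 0 (o = -3 + 3 = 0)
k = -9221/394 (k = 27663*(-1/1182) = -9221/394 ≈ -23.404)
z(w, R) = R + w
V(D) = 484 (V(D) = -2*(-242) = 484)
1/(k + V(z(-17, ((-1 - o) + 3)²))) = 1/(-9221/394 + 484) = 1/(181475/394) = 394/181475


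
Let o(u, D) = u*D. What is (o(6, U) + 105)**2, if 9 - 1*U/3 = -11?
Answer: 216225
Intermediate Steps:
U = 60 (U = 27 - 3*(-11) = 27 + 33 = 60)
o(u, D) = D*u
(o(6, U) + 105)**2 = (60*6 + 105)**2 = (360 + 105)**2 = 465**2 = 216225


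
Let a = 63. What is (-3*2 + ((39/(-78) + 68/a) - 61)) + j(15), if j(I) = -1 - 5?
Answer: -9125/126 ≈ -72.421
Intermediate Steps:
j(I) = -6
(-3*2 + ((39/(-78) + 68/a) - 61)) + j(15) = (-3*2 + ((39/(-78) + 68/63) - 61)) - 6 = (-6 + ((39*(-1/78) + 68*(1/63)) - 61)) - 6 = (-6 + ((-½ + 68/63) - 61)) - 6 = (-6 + (73/126 - 61)) - 6 = (-6 - 7613/126) - 6 = -8369/126 - 6 = -9125/126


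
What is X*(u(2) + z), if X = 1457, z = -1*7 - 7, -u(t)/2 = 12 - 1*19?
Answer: 0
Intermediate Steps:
u(t) = 14 (u(t) = -2*(12 - 1*19) = -2*(12 - 19) = -2*(-7) = 14)
z = -14 (z = -7 - 7 = -14)
X*(u(2) + z) = 1457*(14 - 14) = 1457*0 = 0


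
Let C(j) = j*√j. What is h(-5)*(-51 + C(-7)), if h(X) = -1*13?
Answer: 663 + 91*I*√7 ≈ 663.0 + 240.76*I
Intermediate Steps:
h(X) = -13
C(j) = j^(3/2)
h(-5)*(-51 + C(-7)) = -13*(-51 + (-7)^(3/2)) = -13*(-51 - 7*I*√7) = 663 + 91*I*√7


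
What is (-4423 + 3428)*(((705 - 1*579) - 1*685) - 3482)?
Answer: 4020795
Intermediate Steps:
(-4423 + 3428)*(((705 - 1*579) - 1*685) - 3482) = -995*(((705 - 579) - 685) - 3482) = -995*((126 - 685) - 3482) = -995*(-559 - 3482) = -995*(-4041) = 4020795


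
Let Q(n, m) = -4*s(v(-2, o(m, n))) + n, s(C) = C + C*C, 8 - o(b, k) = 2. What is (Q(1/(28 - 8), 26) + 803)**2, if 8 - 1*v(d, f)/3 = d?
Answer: 3403438921/400 ≈ 8.5086e+6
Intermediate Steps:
o(b, k) = 6 (o(b, k) = 8 - 1*2 = 8 - 2 = 6)
v(d, f) = 24 - 3*d
s(C) = C + C**2
Q(n, m) = -3720 + n (Q(n, m) = -4*(24 - 3*(-2))*(1 + (24 - 3*(-2))) + n = -4*(24 + 6)*(1 + (24 + 6)) + n = -120*(1 + 30) + n = -120*31 + n = -4*930 + n = -3720 + n)
(Q(1/(28 - 8), 26) + 803)**2 = ((-3720 + 1/(28 - 8)) + 803)**2 = ((-3720 + 1/20) + 803)**2 = (-74399/20 + 803)**2 = (-58339/20)**2 = 3403438921/400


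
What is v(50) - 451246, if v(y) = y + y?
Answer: -451146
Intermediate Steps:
v(y) = 2*y
v(50) - 451246 = 2*50 - 451246 = 100 - 451246 = -451146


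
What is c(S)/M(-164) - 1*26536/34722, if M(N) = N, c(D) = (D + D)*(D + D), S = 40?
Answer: -28321588/711801 ≈ -39.789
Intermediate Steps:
c(D) = 4*D² (c(D) = (2*D)*(2*D) = 4*D²)
c(S)/M(-164) - 1*26536/34722 = (4*40²)/(-164) - 1*26536/34722 = (4*1600)*(-1/164) - 26536*1/34722 = 6400*(-1/164) - 13268/17361 = -1600/41 - 13268/17361 = -28321588/711801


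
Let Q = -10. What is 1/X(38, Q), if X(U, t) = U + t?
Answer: 1/28 ≈ 0.035714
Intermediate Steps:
1/X(38, Q) = 1/(38 - 10) = 1/28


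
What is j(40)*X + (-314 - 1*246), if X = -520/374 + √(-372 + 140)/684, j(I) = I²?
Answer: -520720/187 + 800*I*√58/171 ≈ -2784.6 + 35.629*I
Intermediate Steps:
X = -260/187 + I*√58/342 (X = -520*1/374 + √(-232)*(1/684) = -260/187 + (2*I*√58)*(1/684) = -260/187 + I*√58/342 ≈ -1.3904 + 0.022268*I)
j(40)*X + (-314 - 1*246) = 40²*(-260/187 + I*√58/342) + (-314 - 1*246) = 1600*(-260/187 + I*√58/342) + (-314 - 246) = (-416000/187 + 800*I*√58/171) - 560 = -520720/187 + 800*I*√58/171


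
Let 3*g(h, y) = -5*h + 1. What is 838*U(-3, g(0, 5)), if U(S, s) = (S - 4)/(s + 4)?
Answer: -17598/13 ≈ -1353.7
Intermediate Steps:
g(h, y) = ⅓ - 5*h/3 (g(h, y) = (-5*h + 1)/3 = (1 - 5*h)/3 = ⅓ - 5*h/3)
U(S, s) = (-4 + S)/(4 + s)
838*U(-3, g(0, 5)) = 838*((-4 - 3)/(4 + (⅓ - 5/3*0))) = 838*(-7/(4 + (⅓ + 0))) = 838*(-7/(4 + ⅓)) = 838*(-7/(13/3)) = 838*((3/13)*(-7)) = 838*(-21/13) = -17598/13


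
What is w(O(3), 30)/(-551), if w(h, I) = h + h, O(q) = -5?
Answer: 10/551 ≈ 0.018149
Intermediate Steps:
w(h, I) = 2*h
w(O(3), 30)/(-551) = (2*(-5))/(-551) = -10*(-1/551) = 10/551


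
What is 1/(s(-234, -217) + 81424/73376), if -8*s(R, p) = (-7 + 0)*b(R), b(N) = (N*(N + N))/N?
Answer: -2293/936439 ≈ -0.0024486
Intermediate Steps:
b(N) = 2*N (b(N) = (N*(2*N))/N = (2*N**2)/N = 2*N)
s(R, p) = 7*R/4 (s(R, p) = -(-7 + 0)*2*R/8 = -(-7)*2*R/8 = -(-7)*R/4 = 7*R/4)
1/(s(-234, -217) + 81424/73376) = 1/((7/4)*(-234) + 81424/73376) = 1/(-819/2 + 81424*(1/73376)) = 1/(-819/2 + 5089/4586) = 1/(-936439/2293) = -2293/936439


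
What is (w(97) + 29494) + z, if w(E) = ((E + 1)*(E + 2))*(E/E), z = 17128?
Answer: 56324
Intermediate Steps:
w(E) = (1 + E)*(2 + E) (w(E) = ((1 + E)*(2 + E))*1 = (1 + E)*(2 + E))
(w(97) + 29494) + z = ((2 + 97**2 + 3*97) + 29494) + 17128 = ((2 + 9409 + 291) + 29494) + 17128 = (9702 + 29494) + 17128 = 39196 + 17128 = 56324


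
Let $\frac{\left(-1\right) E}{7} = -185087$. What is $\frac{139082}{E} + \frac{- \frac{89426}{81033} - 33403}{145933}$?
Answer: $- \frac{1862300707670827}{15321080143527501} \approx -0.12155$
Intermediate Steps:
$E = 1295609$ ($E = \left(-7\right) \left(-185087\right) = 1295609$)
$\frac{139082}{E} + \frac{- \frac{89426}{81033} - 33403}{145933} = \frac{139082}{1295609} + \frac{- \frac{89426}{81033} - 33403}{145933} = 139082 \cdot \frac{1}{1295609} + \left(\left(-89426\right) \frac{1}{81033} - 33403\right) \frac{1}{145933} = \frac{139082}{1295609} + \left(- \frac{89426}{81033} - 33403\right) \frac{1}{145933} = \frac{139082}{1295609} - \frac{2706834725}{11825388789} = - \frac{1862300707670827}{15321080143527501}$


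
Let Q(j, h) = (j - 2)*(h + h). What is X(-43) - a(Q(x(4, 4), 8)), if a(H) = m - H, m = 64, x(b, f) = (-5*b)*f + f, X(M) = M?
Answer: -1355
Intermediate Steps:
x(b, f) = f - 5*b*f (x(b, f) = -5*b*f + f = f - 5*b*f)
Q(j, h) = 2*h*(-2 + j) (Q(j, h) = (-2 + j)*(2*h) = 2*h*(-2 + j))
a(H) = 64 - H
X(-43) - a(Q(x(4, 4), 8)) = -43 - (64 - 2*8*(-2 + 4*(1 - 5*4))) = -43 - (64 - 2*8*(-2 + 4*(1 - 20))) = -43 - (64 - 2*8*(-2 + 4*(-19))) = -43 - (64 - 2*8*(-2 - 76)) = -43 - (64 - 2*8*(-78)) = -43 - (64 - 1*(-1248)) = -43 - (64 + 1248) = -43 - 1*1312 = -43 - 1312 = -1355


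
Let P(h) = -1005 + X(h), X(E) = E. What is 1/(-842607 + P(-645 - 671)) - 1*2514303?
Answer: -2124405005185/844928 ≈ -2.5143e+6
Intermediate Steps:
P(h) = -1005 + h
1/(-842607 + P(-645 - 671)) - 1*2514303 = 1/(-842607 + (-1005 + (-645 - 671))) - 1*2514303 = 1/(-842607 + (-1005 - 1316)) - 2514303 = 1/(-842607 - 2321) - 2514303 = 1/(-844928) - 2514303 = -1/844928 - 2514303 = -2124405005185/844928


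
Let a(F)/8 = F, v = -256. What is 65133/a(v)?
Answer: -65133/2048 ≈ -31.803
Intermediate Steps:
a(F) = 8*F
65133/a(v) = 65133/((8*(-256))) = 65133/(-2048) = 65133*(-1/2048) = -65133/2048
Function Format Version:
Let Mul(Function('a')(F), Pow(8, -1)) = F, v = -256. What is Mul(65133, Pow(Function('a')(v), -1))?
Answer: Rational(-65133, 2048) ≈ -31.803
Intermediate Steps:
Function('a')(F) = Mul(8, F)
Mul(65133, Pow(Function('a')(v), -1)) = Mul(65133, Pow(Mul(8, -256), -1)) = Mul(65133, Pow(-2048, -1)) = Mul(65133, Rational(-1, 2048)) = Rational(-65133, 2048)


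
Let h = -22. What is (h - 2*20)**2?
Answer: 3844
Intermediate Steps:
(h - 2*20)**2 = (-22 - 2*20)**2 = (-22 - 40)**2 = (-62)**2 = 3844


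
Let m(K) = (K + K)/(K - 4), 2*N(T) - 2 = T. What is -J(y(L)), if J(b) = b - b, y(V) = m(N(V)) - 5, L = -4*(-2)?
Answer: 0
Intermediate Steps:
N(T) = 1 + T/2
m(K) = 2*K/(-4 + K) (m(K) = (2*K)/(-4 + K) = 2*K/(-4 + K))
L = 8
y(V) = -5 + 2*(1 + V/2)/(-3 + V/2) (y(V) = 2*(1 + V/2)/(-4 + (1 + V/2)) - 5 = 2*(1 + V/2)/(-3 + V/2) - 5 = -5 + 2*(1 + V/2)/(-3 + V/2))
J(b) = 0
-J(y(L)) = -1*0 = 0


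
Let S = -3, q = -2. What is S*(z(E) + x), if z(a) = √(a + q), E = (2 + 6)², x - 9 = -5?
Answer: -12 - 3*√62 ≈ -35.622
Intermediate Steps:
x = 4 (x = 9 - 5 = 4)
E = 64 (E = 8² = 64)
z(a) = √(-2 + a) (z(a) = √(a - 2) = √(-2 + a))
S*(z(E) + x) = -3*(√(-2 + 64) + 4) = -3*(√62 + 4) = -3*(4 + √62) = -12 - 3*√62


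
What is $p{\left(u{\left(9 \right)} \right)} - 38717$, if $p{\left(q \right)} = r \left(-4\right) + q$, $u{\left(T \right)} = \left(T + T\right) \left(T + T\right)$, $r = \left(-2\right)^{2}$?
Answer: $-38409$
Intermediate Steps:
$r = 4$
$u{\left(T \right)} = 4 T^{2}$ ($u{\left(T \right)} = 2 T 2 T = 4 T^{2}$)
$p{\left(q \right)} = -16 + q$ ($p{\left(q \right)} = 4 \left(-4\right) + q = -16 + q$)
$p{\left(u{\left(9 \right)} \right)} - 38717 = \left(-16 + 4 \cdot 9^{2}\right) - 38717 = \left(-16 + 4 \cdot 81\right) - 38717 = \left(-16 + 324\right) - 38717 = 308 - 38717 = -38409$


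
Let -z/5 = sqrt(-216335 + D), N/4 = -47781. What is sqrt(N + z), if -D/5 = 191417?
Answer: sqrt(-191124 - 30*I*sqrt(32595)) ≈ 6.194 - 437.22*I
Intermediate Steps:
N = -191124 (N = 4*(-47781) = -191124)
D = -957085 (D = -5*191417 = -957085)
z = -30*I*sqrt(32595) (z = -5*sqrt(-216335 - 957085) = -30*I*sqrt(32595) ≈ -5416.2*I)
sqrt(N + z) = sqrt(-191124 - 30*I*sqrt(32595))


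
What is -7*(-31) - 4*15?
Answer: 157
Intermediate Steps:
-7*(-31) - 4*15 = 217 - 60 = 157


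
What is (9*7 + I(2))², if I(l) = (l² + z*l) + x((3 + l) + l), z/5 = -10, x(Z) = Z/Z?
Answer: 1024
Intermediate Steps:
x(Z) = 1
z = -50 (z = 5*(-10) = -50)
I(l) = 1 + l² - 50*l (I(l) = (l² - 50*l) + 1 = 1 + l² - 50*l)
(9*7 + I(2))² = (9*7 + (1 + 2² - 50*2))² = (63 + (1 + 4 - 100))² = (63 - 95)² = (-32)² = 1024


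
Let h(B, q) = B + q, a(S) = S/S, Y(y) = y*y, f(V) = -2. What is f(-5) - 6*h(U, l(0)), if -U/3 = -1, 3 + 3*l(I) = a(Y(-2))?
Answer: -16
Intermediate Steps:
Y(y) = y**2
a(S) = 1
l(I) = -2/3 (l(I) = -1 + (1/3)*1 = -1 + 1/3 = -2/3)
U = 3 (U = -3*(-1) = 3)
f(-5) - 6*h(U, l(0)) = -2 - 6*(3 - 2/3) = -2 - 6*7/3 = -2 - 14 = -16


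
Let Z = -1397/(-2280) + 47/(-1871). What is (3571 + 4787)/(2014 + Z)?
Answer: 35654225040/8593988947 ≈ 4.1487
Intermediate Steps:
Z = 2506627/4265880 (Z = -1397*(-1/2280) + 47*(-1/1871) = 1397/2280 - 47/1871 = 2506627/4265880 ≈ 0.58760)
(3571 + 4787)/(2014 + Z) = (3571 + 4787)/(2014 + 2506627/4265880) = 8358/(8593988947/4265880) = 8358*(4265880/8593988947) = 35654225040/8593988947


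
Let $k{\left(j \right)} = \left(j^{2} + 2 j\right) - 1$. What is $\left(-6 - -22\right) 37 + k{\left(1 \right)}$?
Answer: $594$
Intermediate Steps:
$k{\left(j \right)} = -1 + j^{2} + 2 j$
$\left(-6 - -22\right) 37 + k{\left(1 \right)} = \left(-6 - -22\right) 37 + \left(-1 + 1^{2} + 2 \cdot 1\right) = \left(-6 + 22\right) 37 + \left(-1 + 1 + 2\right) = 16 \cdot 37 + 2 = 592 + 2 = 594$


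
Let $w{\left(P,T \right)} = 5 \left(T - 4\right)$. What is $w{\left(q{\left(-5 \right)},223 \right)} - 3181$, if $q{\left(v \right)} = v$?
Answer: $-2086$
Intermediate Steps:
$w{\left(P,T \right)} = -20 + 5 T$ ($w{\left(P,T \right)} = 5 \left(-4 + T\right) = -20 + 5 T$)
$w{\left(q{\left(-5 \right)},223 \right)} - 3181 = \left(-20 + 5 \cdot 223\right) - 3181 = \left(-20 + 1115\right) - 3181 = 1095 - 3181 = -2086$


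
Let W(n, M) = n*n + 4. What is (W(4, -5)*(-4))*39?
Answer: -3120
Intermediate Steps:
W(n, M) = 4 + n² (W(n, M) = n² + 4 = 4 + n²)
(W(4, -5)*(-4))*39 = ((4 + 4²)*(-4))*39 = ((4 + 16)*(-4))*39 = (20*(-4))*39 = -80*39 = -3120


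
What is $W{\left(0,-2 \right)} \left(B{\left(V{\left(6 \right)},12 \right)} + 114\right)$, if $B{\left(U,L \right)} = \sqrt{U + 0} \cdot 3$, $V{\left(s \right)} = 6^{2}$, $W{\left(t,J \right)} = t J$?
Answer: $0$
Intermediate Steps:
$W{\left(t,J \right)} = J t$
$V{\left(s \right)} = 36$
$B{\left(U,L \right)} = 3 \sqrt{U}$ ($B{\left(U,L \right)} = \sqrt{U} 3 = 3 \sqrt{U}$)
$W{\left(0,-2 \right)} \left(B{\left(V{\left(6 \right)},12 \right)} + 114\right) = \left(-2\right) 0 \left(3 \sqrt{36} + 114\right) = 0 \left(3 \cdot 6 + 114\right) = 0 \left(18 + 114\right) = 0 \cdot 132 = 0$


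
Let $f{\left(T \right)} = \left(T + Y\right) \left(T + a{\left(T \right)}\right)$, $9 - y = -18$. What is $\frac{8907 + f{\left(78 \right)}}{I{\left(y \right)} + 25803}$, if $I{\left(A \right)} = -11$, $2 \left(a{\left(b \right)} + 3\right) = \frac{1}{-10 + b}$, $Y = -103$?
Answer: $\frac{956327}{3507712} \approx 0.27264$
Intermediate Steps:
$a{\left(b \right)} = -3 + \frac{1}{2 \left(-10 + b\right)}$
$y = 27$ ($y = 9 - -18 = 9 + 18 = 27$)
$f{\left(T \right)} = \left(-103 + T\right) \left(T + \frac{61 - 6 T}{2 \left(-10 + T\right)}\right)$ ($f{\left(T \right)} = \left(T - 103\right) \left(T + \frac{61 - 6 T}{2 \left(-10 + T\right)}\right) = \left(-103 + T\right) \left(T + \frac{61 - 6 T}{2 \left(-10 + T\right)}\right)$)
$\frac{8907 + f{\left(78 \right)}}{I{\left(y \right)} + 25803} = \frac{8907 + \frac{-6283 - 232 \cdot 78^{2} + 2 \cdot 78^{3} + 2739 \cdot 78}{2 \left(-10 + 78\right)}}{-11 + 25803} = \frac{8907 + \frac{-6283 - 1411488 + 2 \cdot 474552 + 213642}{2 \cdot 68}}{25792} = \left(8907 + \frac{1}{2} \cdot \frac{1}{68} \left(-6283 - 1411488 + 949104 + 213642\right)\right) \frac{1}{25792} = \left(8907 + \frac{1}{2} \cdot \frac{1}{68} \left(-255025\right)\right) \frac{1}{25792} = \left(8907 - \frac{255025}{136}\right) \frac{1}{25792} = \frac{956327}{136} \cdot \frac{1}{25792} = \frac{956327}{3507712}$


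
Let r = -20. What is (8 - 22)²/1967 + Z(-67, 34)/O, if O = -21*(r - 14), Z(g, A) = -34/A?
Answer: 19711/200634 ≈ 0.098244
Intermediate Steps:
O = 714 (O = -21*(-20 - 14) = -21*(-34) = 714)
(8 - 22)²/1967 + Z(-67, 34)/O = (8 - 22)²/1967 - 34/34/714 = (-14)²*(1/1967) - 34*1/34*(1/714) = 196*(1/1967) - 1*1/714 = 28/281 - 1/714 = 19711/200634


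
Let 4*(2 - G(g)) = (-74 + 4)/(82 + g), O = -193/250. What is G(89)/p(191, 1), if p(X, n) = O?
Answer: -89875/33003 ≈ -2.7232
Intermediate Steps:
O = -193/250 (O = -193*1/250 = -193/250 ≈ -0.77200)
p(X, n) = -193/250
G(g) = 2 + 35/(2*(82 + g)) (G(g) = 2 - (-74 + 4)/(4*(82 + g)) = 2 - (-35)/(2*(82 + g)) = 2 + 35/(2*(82 + g)))
G(89)/p(191, 1) = ((363 + 4*89)/(2*(82 + 89)))/(-193/250) = ((½)*(363 + 356)/171)*(-250/193) = ((½)*(1/171)*719)*(-250/193) = (719/342)*(-250/193) = -89875/33003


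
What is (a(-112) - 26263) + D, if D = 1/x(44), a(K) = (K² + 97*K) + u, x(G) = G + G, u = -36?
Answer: -2166471/88 ≈ -24619.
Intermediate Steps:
x(G) = 2*G
a(K) = -36 + K² + 97*K (a(K) = (K² + 97*K) - 36 = -36 + K² + 97*K)
D = 1/88 (D = 1/(2*44) = 1/88 ≈ 0.011364)
(a(-112) - 26263) + D = ((-36 + (-112)² + 97*(-112)) - 26263) + 1/88 = ((-36 + 12544 - 10864) - 26263) + 1/88 = (1644 - 26263) + 1/88 = -24619 + 1/88 = -2166471/88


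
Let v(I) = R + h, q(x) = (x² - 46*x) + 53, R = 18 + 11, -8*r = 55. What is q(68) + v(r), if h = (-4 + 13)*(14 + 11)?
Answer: 1803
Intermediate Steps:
r = -55/8 (r = -⅛*55 = -55/8 ≈ -6.8750)
h = 225 (h = 9*25 = 225)
R = 29
q(x) = 53 + x² - 46*x
v(I) = 254 (v(I) = 29 + 225 = 254)
q(68) + v(r) = (53 + 68² - 46*68) + 254 = (53 + 4624 - 3128) + 254 = 1549 + 254 = 1803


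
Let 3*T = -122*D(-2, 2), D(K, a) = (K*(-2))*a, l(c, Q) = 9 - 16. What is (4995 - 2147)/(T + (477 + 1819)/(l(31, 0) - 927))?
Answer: -997512/114809 ≈ -8.6884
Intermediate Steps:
l(c, Q) = -7
D(K, a) = -2*K*a (D(K, a) = (-2*K)*a = -2*K*a)
T = -976/3 (T = (-(-244)*(-2)*2)/3 = (-122*8)/3 = (⅓)*(-976) = -976/3 ≈ -325.33)
(4995 - 2147)/(T + (477 + 1819)/(l(31, 0) - 927)) = (4995 - 2147)/(-976/3 + (477 + 1819)/(-7 - 927)) = 2848/(-976/3 + 2296/(-934)) = 2848/(-976/3 + 2296*(-1/934)) = 2848/(-976/3 - 1148/467) = 2848/(-459236/1401) = 2848*(-1401/459236) = -997512/114809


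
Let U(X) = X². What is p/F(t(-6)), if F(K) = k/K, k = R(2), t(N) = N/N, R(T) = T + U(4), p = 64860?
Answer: 10810/3 ≈ 3603.3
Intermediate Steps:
R(T) = 16 + T (R(T) = T + 4² = T + 16 = 16 + T)
t(N) = 1
k = 18 (k = 16 + 2 = 18)
F(K) = 18/K
p/F(t(-6)) = 64860/((18/1)) = 64860/((18*1)) = 64860/18 = 64860*(1/18) = 10810/3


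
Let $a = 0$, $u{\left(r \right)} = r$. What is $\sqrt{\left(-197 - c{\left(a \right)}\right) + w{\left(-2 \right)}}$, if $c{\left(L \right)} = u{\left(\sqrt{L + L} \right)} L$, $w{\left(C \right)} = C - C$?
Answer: $i \sqrt{197} \approx 14.036 i$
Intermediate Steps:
$w{\left(C \right)} = 0$
$c{\left(L \right)} = \sqrt{2} L^{\frac{3}{2}}$ ($c{\left(L \right)} = \sqrt{L + L} L = \sqrt{2 L} L = \sqrt{2} \sqrt{L} L = \sqrt{2} L^{\frac{3}{2}}$)
$\sqrt{\left(-197 - c{\left(a \right)}\right) + w{\left(-2 \right)}} = \sqrt{\left(-197 - \sqrt{2} \cdot 0^{\frac{3}{2}}\right) + 0} = \sqrt{\left(-197 - \sqrt{2} \cdot 0\right) + 0} = \sqrt{\left(-197 - 0\right) + 0} = \sqrt{\left(-197 + 0\right) + 0} = \sqrt{-197 + 0} = \sqrt{-197} = i \sqrt{197}$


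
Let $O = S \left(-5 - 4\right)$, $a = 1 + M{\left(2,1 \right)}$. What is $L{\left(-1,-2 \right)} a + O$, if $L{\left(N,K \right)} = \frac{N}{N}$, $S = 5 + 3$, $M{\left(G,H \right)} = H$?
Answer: $-70$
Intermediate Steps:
$S = 8$
$L{\left(N,K \right)} = 1$
$a = 2$ ($a = 1 + 1 = 2$)
$O = -72$ ($O = 8 \left(-5 - 4\right) = 8 \left(-9\right) = -72$)
$L{\left(-1,-2 \right)} a + O = 1 \cdot 2 - 72 = 2 - 72 = -70$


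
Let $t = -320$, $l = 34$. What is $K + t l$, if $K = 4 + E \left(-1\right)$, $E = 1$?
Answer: $-10877$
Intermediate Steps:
$K = 3$ ($K = 4 + 1 \left(-1\right) = 4 - 1 = 3$)
$K + t l = 3 - 10880 = -10877$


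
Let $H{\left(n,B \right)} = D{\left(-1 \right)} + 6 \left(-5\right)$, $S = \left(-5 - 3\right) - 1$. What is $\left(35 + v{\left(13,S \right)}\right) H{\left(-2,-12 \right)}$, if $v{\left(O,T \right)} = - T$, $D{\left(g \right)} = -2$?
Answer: $-1408$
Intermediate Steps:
$S = -9$ ($S = -8 - 1 = -9$)
$H{\left(n,B \right)} = -32$ ($H{\left(n,B \right)} = -2 + 6 \left(-5\right) = -2 - 30 = -32$)
$\left(35 + v{\left(13,S \right)}\right) H{\left(-2,-12 \right)} = \left(35 - -9\right) \left(-32\right) = \left(35 + 9\right) \left(-32\right) = 44 \left(-32\right) = -1408$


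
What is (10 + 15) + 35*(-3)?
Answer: -80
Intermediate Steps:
(10 + 15) + 35*(-3) = 25 - 105 = -80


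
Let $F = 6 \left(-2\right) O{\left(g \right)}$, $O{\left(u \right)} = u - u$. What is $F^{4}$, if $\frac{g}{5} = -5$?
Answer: $0$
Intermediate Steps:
$g = -25$ ($g = 5 \left(-5\right) = -25$)
$O{\left(u \right)} = 0$
$F = 0$ ($F = 6 \left(-2\right) 0 = \left(-12\right) 0 = 0$)
$F^{4} = 0^{4} = 0$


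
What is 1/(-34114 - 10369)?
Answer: -1/44483 ≈ -2.2480e-5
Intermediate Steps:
1/(-34114 - 10369) = 1/(-44483) = -1/44483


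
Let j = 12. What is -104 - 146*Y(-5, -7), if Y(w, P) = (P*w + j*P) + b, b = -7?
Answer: 8072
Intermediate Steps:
Y(w, P) = -7 + 12*P + P*w (Y(w, P) = (P*w + 12*P) - 7 = (12*P + P*w) - 7 = -7 + 12*P + P*w)
-104 - 146*Y(-5, -7) = -104 - 146*(-7 + 12*(-7) - 7*(-5)) = -104 - 146*(-7 - 84 + 35) = -104 - 146*(-56) = -104 + 8176 = 8072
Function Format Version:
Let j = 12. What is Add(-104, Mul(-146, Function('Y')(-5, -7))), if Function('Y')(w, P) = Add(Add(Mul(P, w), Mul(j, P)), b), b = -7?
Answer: 8072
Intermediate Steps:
Function('Y')(w, P) = Add(-7, Mul(12, P), Mul(P, w)) (Function('Y')(w, P) = Add(Add(Mul(P, w), Mul(12, P)), -7) = Add(Add(Mul(12, P), Mul(P, w)), -7) = Add(-7, Mul(12, P), Mul(P, w)))
Add(-104, Mul(-146, Function('Y')(-5, -7))) = Add(-104, Mul(-146, Add(-7, Mul(12, -7), Mul(-7, -5)))) = Add(-104, Mul(-146, Add(-7, -84, 35))) = Add(-104, Mul(-146, -56)) = Add(-104, 8176) = 8072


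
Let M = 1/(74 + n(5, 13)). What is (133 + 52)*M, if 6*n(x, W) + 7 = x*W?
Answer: 555/251 ≈ 2.2112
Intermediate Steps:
n(x, W) = -7/6 + W*x/6 (n(x, W) = -7/6 + (x*W)/6 = -7/6 + (W*x)/6 = -7/6 + W*x/6)
M = 3/251 (M = 1/(74 + (-7/6 + (⅙)*13*5)) = 1/(74 + (-7/6 + 65/6)) = 1/(74 + 29/3) = 1/(251/3) = 3/251 ≈ 0.011952)
(133 + 52)*M = (133 + 52)*(3/251) = 185*(3/251) = 555/251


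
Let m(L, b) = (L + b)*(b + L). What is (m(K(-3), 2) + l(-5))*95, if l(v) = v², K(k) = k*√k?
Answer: 190 - 1140*I*√3 ≈ 190.0 - 1974.5*I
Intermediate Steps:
K(k) = k^(3/2)
m(L, b) = (L + b)² (m(L, b) = (L + b)*(L + b) = (L + b)²)
(m(K(-3), 2) + l(-5))*95 = (((-3)^(3/2) + 2)² + (-5)²)*95 = ((-3*I*√3 + 2)² + 25)*95 = ((2 - 3*I*√3)² + 25)*95 = (25 + (2 - 3*I*√3)²)*95 = 2375 + 95*(2 - 3*I*√3)²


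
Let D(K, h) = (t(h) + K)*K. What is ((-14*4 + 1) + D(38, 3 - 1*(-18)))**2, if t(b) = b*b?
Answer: 329313609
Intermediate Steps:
t(b) = b**2
D(K, h) = K*(K + h**2) (D(K, h) = (h**2 + K)*K = (K + h**2)*K = K*(K + h**2))
((-14*4 + 1) + D(38, 3 - 1*(-18)))**2 = ((-14*4 + 1) + 38*(38 + (3 - 1*(-18))**2))**2 = ((-56 + 1) + 38*(38 + (3 + 18)**2))**2 = (-55 + 38*(38 + 21**2))**2 = (-55 + 38*(38 + 441))**2 = (-55 + 38*479)**2 = (-55 + 18202)**2 = 18147**2 = 329313609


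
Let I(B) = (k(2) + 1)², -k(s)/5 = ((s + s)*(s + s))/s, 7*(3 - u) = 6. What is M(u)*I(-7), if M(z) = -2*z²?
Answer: -684450/49 ≈ -13968.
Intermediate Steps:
u = 15/7 (u = 3 - ⅐*6 = 3 - 6/7 = 15/7 ≈ 2.1429)
k(s) = -20*s (k(s) = -5*(s + s)*(s + s)/s = -5*(2*s)*(2*s)/s = -5*4*s²/s = -20*s)
I(B) = 1521 (I(B) = (-20*2 + 1)² = (-40 + 1)² = (-39)² = 1521)
M(u)*I(-7) = -2*(15/7)²*1521 = -2*225/49*1521 = -450/49*1521 = -684450/49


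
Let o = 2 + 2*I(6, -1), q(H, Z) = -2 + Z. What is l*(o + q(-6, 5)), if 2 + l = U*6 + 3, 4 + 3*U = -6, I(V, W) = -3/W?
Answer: -209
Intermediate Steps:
U = -10/3 (U = -4/3 + (1/3)*(-6) = -4/3 - 2 = -10/3 ≈ -3.3333)
o = 8 (o = 2 + 2*(-3/(-1)) = 2 + 2*(-3*(-1)) = 2 + 2*3 = 2 + 6 = 8)
l = -19 (l = -2 + (-10/3*6 + 3) = -2 + (-20 + 3) = -2 - 17 = -19)
l*(o + q(-6, 5)) = -19*(8 + (-2 + 5)) = -19*(8 + 3) = -19*11 = -209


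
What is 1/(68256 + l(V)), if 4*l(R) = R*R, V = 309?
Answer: 4/368505 ≈ 1.0855e-5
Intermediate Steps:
l(R) = R²/4 (l(R) = (R*R)/4 = R²/4)
1/(68256 + l(V)) = 1/(68256 + (¼)*309²) = 1/(68256 + (¼)*95481) = 1/(68256 + 95481/4) = 1/(368505/4) = 4/368505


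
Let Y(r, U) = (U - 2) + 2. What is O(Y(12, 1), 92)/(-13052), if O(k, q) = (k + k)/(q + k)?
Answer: -1/606918 ≈ -1.6477e-6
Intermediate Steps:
Y(r, U) = U (Y(r, U) = (-2 + U) + 2 = U)
O(k, q) = 2*k/(k + q) (O(k, q) = (2*k)/(k + q) = 2*k/(k + q))
O(Y(12, 1), 92)/(-13052) = (2*1/(1 + 92))/(-13052) = (2*1/93)*(-1/13052) = (2*1*(1/93))*(-1/13052) = (2/93)*(-1/13052) = -1/606918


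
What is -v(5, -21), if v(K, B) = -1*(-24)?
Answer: -24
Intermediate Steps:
v(K, B) = 24
-v(5, -21) = -1*24 = -24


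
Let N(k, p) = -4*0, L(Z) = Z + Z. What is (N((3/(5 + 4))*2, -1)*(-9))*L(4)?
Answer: 0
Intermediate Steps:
L(Z) = 2*Z
N(k, p) = 0
(N((3/(5 + 4))*2, -1)*(-9))*L(4) = (0*(-9))*(2*4) = 0*8 = 0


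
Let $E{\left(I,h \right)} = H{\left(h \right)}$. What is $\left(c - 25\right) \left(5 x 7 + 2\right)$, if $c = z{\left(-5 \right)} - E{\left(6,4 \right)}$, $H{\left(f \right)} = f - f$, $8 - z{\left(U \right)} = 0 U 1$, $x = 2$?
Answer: $-1224$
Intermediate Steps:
$z{\left(U \right)} = 8$ ($z{\left(U \right)} = 8 - 0 U 1 = 8 - 0 \cdot 1 = 8 - 0 = 8 + 0 = 8$)
$H{\left(f \right)} = 0$
$E{\left(I,h \right)} = 0$
$c = 8$ ($c = 8 - 0 = 8 + 0 = 8$)
$\left(c - 25\right) \left(5 x 7 + 2\right) = \left(8 - 25\right) \left(5 \cdot 2 \cdot 7 + 2\right) = - 17 \left(10 \cdot 7 + 2\right) = - 17 \left(70 + 2\right) = \left(-17\right) 72 = -1224$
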